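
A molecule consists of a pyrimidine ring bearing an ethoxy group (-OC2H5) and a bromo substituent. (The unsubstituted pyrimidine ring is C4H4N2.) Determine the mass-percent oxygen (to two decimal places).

7.88%

Atom tally by fragment:
  pyrimidine ring core → C:4 H:4 N:2
  (− 2 ring H displaced by substituents)
  + OC2H5 → C:2 H:5 O:1
  + Br → Br:1
Element totals:
  C: 6
  H: 7
  Br: 1
  N: 2
  O: 1
Molecular formula: C6H7BrN2O.
Molar mass = 203.039 g/mol.
Mass from O: 1 × 15.999 = 15.999 g/mol.
%O = 15.999 / 203.039 × 100 = 7.88%.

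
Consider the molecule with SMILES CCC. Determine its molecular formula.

Atom tally by fragment:
  CH3 → C:1 H:3
  CH2 → C:1 H:2
  CH3 → C:1 H:3
Element totals:
  C: 3
  H: 8

C3H8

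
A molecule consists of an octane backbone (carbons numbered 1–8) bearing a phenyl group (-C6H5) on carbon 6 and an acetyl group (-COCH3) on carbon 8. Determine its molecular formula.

C16H24O

Atom tally by fragment:
  CH3 → C:1 H:3
  CH2 → C:1 H:2
  CH2 → C:1 H:2
  CH2 → C:1 H:2
  CH2 → C:1 H:2
  CH(C6H5) → C:7 H:6
  CH2 → C:1 H:2
  CH2COCH3 → C:3 H:5 O:1
Element totals:
  C: 16
  H: 24
  O: 1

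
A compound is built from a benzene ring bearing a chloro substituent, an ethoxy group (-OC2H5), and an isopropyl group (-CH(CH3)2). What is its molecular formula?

Atom tally by fragment:
  benzene ring core → C:6 H:6
  (− 3 ring H displaced by substituents)
  + Cl → Cl:1
  + OC2H5 → C:2 H:5 O:1
  + CH(CH3)2 → C:3 H:7
Element totals:
  C: 11
  H: 15
  Cl: 1
  O: 1

C11H15ClO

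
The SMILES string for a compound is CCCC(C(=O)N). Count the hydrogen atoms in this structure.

Atom tally by fragment:
  CH3 → C:1 H:3
  CH2 → C:1 H:2
  CH2 → C:1 H:2
  CH2CONH2 → C:2 H:4 O:1 N:1
Element totals:
  C: 5
  H: 11
  N: 1
  O: 1

11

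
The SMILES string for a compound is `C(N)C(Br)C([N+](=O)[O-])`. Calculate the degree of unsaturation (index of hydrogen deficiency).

Atom tally by fragment:
  H2NCH2 → C:1 H:4 N:1
  CH(Br) → C:1 H:1 Br:1
  CH2NO2 → C:1 H:2 N:1 O:2
Element totals:
  C: 3
  H: 7
  Br: 1
  N: 2
  O: 2
Molecular formula: C3H7BrN2O2.
DoU = (2C + 2 + N − H − X) / 2 = (2·3 + 2 + 2 − 7 − 1) / 2 = 1.

1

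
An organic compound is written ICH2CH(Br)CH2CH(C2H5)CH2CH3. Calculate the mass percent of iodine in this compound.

Element totals:
  C: 8
  H: 16
  Br: 1
  I: 1
Molecular formula: C8H16BrI.
Molar mass = 319.024 g/mol.
Mass from I: 1 × 126.904 = 126.904 g/mol.
%I = 126.904 / 319.024 × 100 = 39.78%.

39.78%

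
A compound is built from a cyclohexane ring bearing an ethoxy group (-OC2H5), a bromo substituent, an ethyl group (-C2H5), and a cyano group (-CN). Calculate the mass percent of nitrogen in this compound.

5.38%

Atom tally by fragment:
  cyclohexane ring core → C:6 H:12
  (− 4 ring H displaced by substituents)
  + OC2H5 → C:2 H:5 O:1
  + Br → Br:1
  + C2H5 → C:2 H:5
  + CN → C:1 N:1
Element totals:
  C: 11
  H: 18
  Br: 1
  N: 1
  O: 1
Molecular formula: C11H18BrNO.
Molar mass = 260.175 g/mol.
Mass from N: 1 × 14.007 = 14.007 g/mol.
%N = 14.007 / 260.175 × 100 = 5.38%.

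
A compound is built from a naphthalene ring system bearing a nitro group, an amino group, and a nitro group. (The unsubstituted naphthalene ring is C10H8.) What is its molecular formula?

C10H7N3O4

Atom tally by fragment:
  naphthalene ring system core → C:10 H:8
  (− 3 ring H displaced by substituents)
  + NO2 → N:1 O:2
  + NH2 → N:1 H:2
  + NO2 → N:1 O:2
Element totals:
  C: 10
  H: 7
  N: 3
  O: 4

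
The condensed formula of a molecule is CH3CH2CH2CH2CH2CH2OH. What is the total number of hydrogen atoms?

14

Atom tally by fragment:
  CH3 → C:1 H:3
  CH2 → C:1 H:2
  CH2 → C:1 H:2
  CH2 → C:1 H:2
  CH2 → C:1 H:2
  CH2OH → C:1 H:3 O:1
Element totals:
  C: 6
  H: 14
  O: 1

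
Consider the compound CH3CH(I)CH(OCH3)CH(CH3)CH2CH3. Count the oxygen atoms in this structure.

1

Element totals:
  C: 8
  H: 17
  I: 1
  O: 1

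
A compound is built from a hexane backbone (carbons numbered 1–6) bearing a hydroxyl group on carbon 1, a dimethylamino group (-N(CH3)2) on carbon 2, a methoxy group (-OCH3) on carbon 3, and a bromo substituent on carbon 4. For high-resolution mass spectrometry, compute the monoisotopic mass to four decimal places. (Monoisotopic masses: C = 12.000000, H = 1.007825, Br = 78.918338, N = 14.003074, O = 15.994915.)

Atom tally by fragment:
  HOCH2 → C:1 H:3 O:1
  CH(N(CH3)2) → C:3 H:7 N:1
  CH(OCH3) → C:2 H:4 O:1
  CH(Br) → C:1 H:1 Br:1
  CH2 → C:1 H:2
  CH3 → C:1 H:3
Element totals:
  C: 9
  H: 20
  Br: 1
  N: 1
  O: 2
Molecular formula: C9H20BrNO2.
  M = 9(12.0) + 20(1.007825) + 78.918338 + 14.003074 + 2(15.994915)
    = 108.000000 + 20.156500 + 78.918338 + 14.003074 + 31.989830 = 253.067742

253.0677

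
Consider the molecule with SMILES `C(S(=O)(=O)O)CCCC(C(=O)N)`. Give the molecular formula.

Atom tally by fragment:
  HO3SCH2 → C:1 H:3 S:1 O:3
  CH2 → C:1 H:2
  CH2 → C:1 H:2
  CH2 → C:1 H:2
  CH2CONH2 → C:2 H:4 O:1 N:1
Element totals:
  C: 6
  H: 13
  N: 1
  O: 4
  S: 1

C6H13NO4S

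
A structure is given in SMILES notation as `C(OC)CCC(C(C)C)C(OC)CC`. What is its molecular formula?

Atom tally by fragment:
  CH3OCH2 → C:2 H:5 O:1
  CH2 → C:1 H:2
  CH2 → C:1 H:2
  CH(CH(CH3)2) → C:4 H:8
  CH(OCH3) → C:2 H:4 O:1
  CH2 → C:1 H:2
  CH3 → C:1 H:3
Element totals:
  C: 12
  H: 26
  O: 2

C12H26O2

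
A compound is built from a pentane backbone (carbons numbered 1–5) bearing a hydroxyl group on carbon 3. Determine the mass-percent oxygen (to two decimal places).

18.15%

Atom tally by fragment:
  CH3 → C:1 H:3
  CH2 → C:1 H:2
  CH(OH) → C:1 H:2 O:1
  CH2 → C:1 H:2
  CH3 → C:1 H:3
Element totals:
  C: 5
  H: 12
  O: 1
Molecular formula: C5H12O.
Molar mass = 88.150 g/mol.
Mass from O: 1 × 15.999 = 15.999 g/mol.
%O = 15.999 / 88.150 × 100 = 18.15%.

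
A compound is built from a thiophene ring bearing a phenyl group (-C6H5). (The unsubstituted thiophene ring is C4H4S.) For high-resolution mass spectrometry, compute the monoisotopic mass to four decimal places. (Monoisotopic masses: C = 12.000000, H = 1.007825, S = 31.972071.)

160.0347

Atom tally by fragment:
  thiophene ring core → C:4 H:4 S:1
  (− 1 ring H displaced by substituents)
  + C6H5 → C:6 H:5
Element totals:
  C: 10
  H: 8
  S: 1
Molecular formula: C10H8S.
  M = 10(12.0) + 8(1.007825) + 31.972071
    = 120.000000 + 8.062600 + 31.972071 = 160.034671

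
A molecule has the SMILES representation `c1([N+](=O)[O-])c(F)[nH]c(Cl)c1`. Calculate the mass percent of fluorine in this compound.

11.55%

Atom tally by fragment:
  pyrrole ring core → C:4 H:5 N:1
  (− 3 ring H displaced by substituents)
  + NO2 → N:1 O:2
  + F → F:1
  + Cl → Cl:1
Element totals:
  C: 4
  H: 2
  Cl: 1
  F: 1
  N: 2
  O: 2
Molecular formula: C4H2ClFN2O2.
Molar mass = 164.520 g/mol.
Mass from F: 1 × 18.998 = 18.998 g/mol.
%F = 18.998 / 164.520 × 100 = 11.55%.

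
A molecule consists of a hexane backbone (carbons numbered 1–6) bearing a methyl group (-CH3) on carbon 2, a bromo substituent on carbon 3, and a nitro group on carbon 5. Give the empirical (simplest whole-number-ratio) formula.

C7H14BrNO2

Atom tally by fragment:
  CH3 → C:1 H:3
  CH(CH3) → C:2 H:4
  CH(Br) → C:1 H:1 Br:1
  CH2 → C:1 H:2
  CH(NO2) → C:1 H:1 N:1 O:2
  CH3 → C:1 H:3
Element totals:
  C: 7
  H: 14
  Br: 1
  N: 1
  O: 2
Molecular formula: C7H14BrNO2.
gcd of subscripts (1, 7, 14, 1, 2) = 1, so the empirical formula equals the molecular formula.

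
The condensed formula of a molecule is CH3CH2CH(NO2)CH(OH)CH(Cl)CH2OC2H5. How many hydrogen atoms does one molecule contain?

16

Element totals:
  C: 8
  H: 16
  Cl: 1
  N: 1
  O: 4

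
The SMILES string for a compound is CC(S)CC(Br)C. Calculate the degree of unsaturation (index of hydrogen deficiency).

0

Atom tally by fragment:
  CH3 → C:1 H:3
  CH(SH) → C:1 H:2 S:1
  CH2 → C:1 H:2
  CH(Br) → C:1 H:1 Br:1
  CH3 → C:1 H:3
Element totals:
  C: 5
  H: 11
  Br: 1
  S: 1
Molecular formula: C5H11BrS.
DoU = (2C + 2 + N − H − X) / 2 = (2·5 + 2 + 0 − 11 − 1) / 2 = 0.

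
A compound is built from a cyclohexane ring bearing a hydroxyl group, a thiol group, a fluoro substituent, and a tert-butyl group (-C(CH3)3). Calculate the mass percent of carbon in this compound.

58.22%

Atom tally by fragment:
  cyclohexane ring core → C:6 H:12
  (− 4 ring H displaced by substituents)
  + OH → O:1 H:1
  + SH → S:1 H:1
  + F → F:1
  + C(CH3)3 → C:4 H:9
Element totals:
  C: 10
  H: 19
  F: 1
  O: 1
  S: 1
Molecular formula: C10H19FOS.
Molar mass = 206.319 g/mol.
Mass from C: 10 × 12.011 = 120.110 g/mol.
%C = 120.110 / 206.319 × 100 = 58.22%.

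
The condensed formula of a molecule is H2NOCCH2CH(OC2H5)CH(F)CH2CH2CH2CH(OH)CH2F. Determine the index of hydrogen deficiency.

1

Element totals:
  C: 11
  H: 21
  F: 2
  N: 1
  O: 3
Molecular formula: C11H21F2NO3.
DoU = (2C + 2 + N − H − X) / 2 = (2·11 + 2 + 1 − 21 − 2) / 2 = 1.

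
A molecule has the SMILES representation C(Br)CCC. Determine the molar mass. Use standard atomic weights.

137.02 g/mol

Atom tally by fragment:
  BrCH2 → C:1 H:2 Br:1
  CH2 → C:1 H:2
  CH2 → C:1 H:2
  CH3 → C:1 H:3
Element totals:
  C: 4
  H: 9
  Br: 1
Molecular formula: C4H9Br.
  M = 4(12.011) + 9(1.008) + 79.904
    = 48.044 + 9.072 + 79.904 = 137.020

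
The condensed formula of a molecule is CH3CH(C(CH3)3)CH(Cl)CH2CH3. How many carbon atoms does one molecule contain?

Atom tally by fragment:
  CH3 → C:1 H:3
  CH(C(CH3)3) → C:5 H:10
  CH(Cl) → C:1 H:1 Cl:1
  CH2 → C:1 H:2
  CH3 → C:1 H:3
Element totals:
  C: 9
  H: 19
  Cl: 1

9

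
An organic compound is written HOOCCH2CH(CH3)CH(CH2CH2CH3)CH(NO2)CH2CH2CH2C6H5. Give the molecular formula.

C18H27NO4

Element totals:
  C: 18
  H: 27
  N: 1
  O: 4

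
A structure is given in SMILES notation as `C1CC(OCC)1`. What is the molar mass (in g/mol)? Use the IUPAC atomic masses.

Atom tally by fragment:
  cyclopropane ring core → C:3 H:6
  (− 1 ring H displaced by substituents)
  + OC2H5 → C:2 H:5 O:1
Element totals:
  C: 5
  H: 10
  O: 1
Molecular formula: C5H10O.
  M = 5(12.011) + 10(1.008) + 15.999
    = 60.055 + 10.080 + 15.999 = 86.134

86.13 g/mol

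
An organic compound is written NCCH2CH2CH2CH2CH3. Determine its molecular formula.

C6H11N

Element totals:
  C: 6
  H: 11
  N: 1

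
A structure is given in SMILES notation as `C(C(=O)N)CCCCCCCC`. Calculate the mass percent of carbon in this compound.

Atom tally by fragment:
  H2NOCCH2 → C:2 H:4 O:1 N:1
  CH2 → C:1 H:2
  CH2 → C:1 H:2
  CH2 → C:1 H:2
  CH2 → C:1 H:2
  CH2 → C:1 H:2
  CH2 → C:1 H:2
  CH2 → C:1 H:2
  CH3 → C:1 H:3
Element totals:
  C: 10
  H: 21
  N: 1
  O: 1
Molecular formula: C10H21NO.
Molar mass = 171.284 g/mol.
Mass from C: 10 × 12.011 = 120.110 g/mol.
%C = 120.110 / 171.284 × 100 = 70.12%.

70.12%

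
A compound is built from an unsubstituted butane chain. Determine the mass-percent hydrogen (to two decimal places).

17.34%

Atom tally by fragment:
  CH3 → C:1 H:3
  CH2 → C:1 H:2
  CH2 → C:1 H:2
  CH3 → C:1 H:3
Element totals:
  C: 4
  H: 10
Molecular formula: C4H10.
Molar mass = 58.124 g/mol.
Mass from H: 10 × 1.008 = 10.080 g/mol.
%H = 10.080 / 58.124 × 100 = 17.34%.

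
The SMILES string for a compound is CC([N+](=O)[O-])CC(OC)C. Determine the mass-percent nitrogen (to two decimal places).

9.52%

Atom tally by fragment:
  CH3 → C:1 H:3
  CH(NO2) → C:1 H:1 N:1 O:2
  CH2 → C:1 H:2
  CH(OCH3) → C:2 H:4 O:1
  CH3 → C:1 H:3
Element totals:
  C: 6
  H: 13
  N: 1
  O: 3
Molecular formula: C6H13NO3.
Molar mass = 147.174 g/mol.
Mass from N: 1 × 14.007 = 14.007 g/mol.
%N = 14.007 / 147.174 × 100 = 9.52%.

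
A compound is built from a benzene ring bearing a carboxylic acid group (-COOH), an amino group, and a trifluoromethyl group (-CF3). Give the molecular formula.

C8H6F3NO2

Atom tally by fragment:
  benzene ring core → C:6 H:6
  (− 3 ring H displaced by substituents)
  + COOH → C:1 H:1 O:2
  + NH2 → N:1 H:2
  + CF3 → C:1 F:3
Element totals:
  C: 8
  H: 6
  F: 3
  N: 1
  O: 2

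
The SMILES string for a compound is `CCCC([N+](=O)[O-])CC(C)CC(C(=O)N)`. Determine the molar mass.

216.28 g/mol

Atom tally by fragment:
  CH3 → C:1 H:3
  CH2 → C:1 H:2
  CH2 → C:1 H:2
  CH(NO2) → C:1 H:1 N:1 O:2
  CH2 → C:1 H:2
  CH(CH3) → C:2 H:4
  CH2 → C:1 H:2
  CH2CONH2 → C:2 H:4 O:1 N:1
Element totals:
  C: 10
  H: 20
  N: 2
  O: 3
Molecular formula: C10H20N2O3.
  M = 10(12.011) + 20(1.008) + 2(14.007) + 3(15.999)
    = 120.110 + 20.160 + 28.014 + 47.997 = 216.281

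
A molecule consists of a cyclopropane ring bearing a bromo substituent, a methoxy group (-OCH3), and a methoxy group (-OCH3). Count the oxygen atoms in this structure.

Atom tally by fragment:
  cyclopropane ring core → C:3 H:6
  (− 3 ring H displaced by substituents)
  + Br → Br:1
  + OCH3 → C:1 H:3 O:1
  + OCH3 → C:1 H:3 O:1
Element totals:
  C: 5
  H: 9
  Br: 1
  O: 2

2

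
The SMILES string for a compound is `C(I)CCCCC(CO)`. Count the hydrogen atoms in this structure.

15

Atom tally by fragment:
  ICH2 → C:1 H:2 I:1
  CH2 → C:1 H:2
  CH2 → C:1 H:2
  CH2 → C:1 H:2
  CH2 → C:1 H:2
  CH2CH2OH → C:2 H:5 O:1
Element totals:
  C: 7
  H: 15
  I: 1
  O: 1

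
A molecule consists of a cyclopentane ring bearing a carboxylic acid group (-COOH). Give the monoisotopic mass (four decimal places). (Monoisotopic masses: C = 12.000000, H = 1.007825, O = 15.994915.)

Atom tally by fragment:
  cyclopentane ring core → C:5 H:10
  (− 1 ring H displaced by substituents)
  + COOH → C:1 H:1 O:2
Element totals:
  C: 6
  H: 10
  O: 2
Molecular formula: C6H10O2.
  M = 6(12.0) + 10(1.007825) + 2(15.994915)
    = 72.000000 + 10.078250 + 31.989830 = 114.068080

114.0681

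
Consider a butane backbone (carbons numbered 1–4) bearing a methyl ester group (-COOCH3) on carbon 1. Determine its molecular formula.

Atom tally by fragment:
  CH3OOCCH2 → C:3 H:5 O:2
  CH2 → C:1 H:2
  CH2 → C:1 H:2
  CH3 → C:1 H:3
Element totals:
  C: 6
  H: 12
  O: 2

C6H12O2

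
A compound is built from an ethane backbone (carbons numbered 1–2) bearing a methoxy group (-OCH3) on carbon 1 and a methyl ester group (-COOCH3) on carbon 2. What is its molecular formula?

C5H10O3

Atom tally by fragment:
  CH3OCH2 → C:2 H:5 O:1
  CH2COOCH3 → C:3 H:5 O:2
Element totals:
  C: 5
  H: 10
  O: 3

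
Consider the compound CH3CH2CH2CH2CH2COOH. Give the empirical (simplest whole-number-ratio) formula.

C3H6O

Atom tally by fragment:
  CH3 → C:1 H:3
  CH2 → C:1 H:2
  CH2 → C:1 H:2
  CH2 → C:1 H:2
  CH2COOH → C:2 H:3 O:2
Element totals:
  C: 6
  H: 12
  O: 2
Molecular formula: C6H12O2.
gcd of subscripts = 2; dividing each by 2:
  C: 6/2 = 3
  H: 12/2 = 6
  O: 2/2 = 1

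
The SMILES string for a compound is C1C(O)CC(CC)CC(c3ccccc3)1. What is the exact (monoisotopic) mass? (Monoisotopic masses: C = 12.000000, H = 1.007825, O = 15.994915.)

Atom tally by fragment:
  cyclohexane ring core → C:6 H:12
  (− 3 ring H displaced by substituents)
  + OH → O:1 H:1
  + C2H5 → C:2 H:5
  + C6H5 → C:6 H:5
Element totals:
  C: 14
  H: 20
  O: 1
Molecular formula: C14H20O.
  M = 14(12.0) + 20(1.007825) + 15.994915
    = 168.000000 + 20.156500 + 15.994915 = 204.151415

204.1514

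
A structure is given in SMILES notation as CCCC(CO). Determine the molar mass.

Atom tally by fragment:
  CH3 → C:1 H:3
  CH2 → C:1 H:2
  CH2 → C:1 H:2
  CH2CH2OH → C:2 H:5 O:1
Element totals:
  C: 5
  H: 12
  O: 1
Molecular formula: C5H12O.
  M = 5(12.011) + 12(1.008) + 15.999
    = 60.055 + 12.096 + 15.999 = 88.150

88.15 g/mol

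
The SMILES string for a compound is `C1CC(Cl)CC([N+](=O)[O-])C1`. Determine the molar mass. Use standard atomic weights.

163.60 g/mol

Atom tally by fragment:
  cyclohexane ring core → C:6 H:12
  (− 2 ring H displaced by substituents)
  + Cl → Cl:1
  + NO2 → N:1 O:2
Element totals:
  C: 6
  H: 10
  Cl: 1
  N: 1
  O: 2
Molecular formula: C6H10ClNO2.
  M = 6(12.011) + 10(1.008) + 35.45 + 14.007 + 2(15.999)
    = 72.066 + 10.080 + 35.450 + 14.007 + 31.998 = 163.601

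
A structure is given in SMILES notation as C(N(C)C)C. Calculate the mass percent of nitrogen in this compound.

19.15%

Atom tally by fragment:
  (CH3)2NCH2 → C:3 H:8 N:1
  CH3 → C:1 H:3
Element totals:
  C: 4
  H: 11
  N: 1
Molecular formula: C4H11N.
Molar mass = 73.139 g/mol.
Mass from N: 1 × 14.007 = 14.007 g/mol.
%N = 14.007 / 73.139 × 100 = 19.15%.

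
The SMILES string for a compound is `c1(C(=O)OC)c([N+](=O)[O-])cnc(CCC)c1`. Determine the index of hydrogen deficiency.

6

Atom tally by fragment:
  pyridine ring core → C:5 H:5 N:1
  (− 3 ring H displaced by substituents)
  + COOCH3 → C:2 H:3 O:2
  + NO2 → N:1 O:2
  + CH2CH2CH3 → C:3 H:7
Element totals:
  C: 10
  H: 12
  N: 2
  O: 4
Molecular formula: C10H12N2O4.
DoU = (2C + 2 + N − H − X) / 2 = (2·10 + 2 + 2 − 12 − 0) / 2 = 6.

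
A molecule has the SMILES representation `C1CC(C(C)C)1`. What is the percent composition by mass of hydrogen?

14.37%

Atom tally by fragment:
  cyclopropane ring core → C:3 H:6
  (− 1 ring H displaced by substituents)
  + CH(CH3)2 → C:3 H:7
Element totals:
  C: 6
  H: 12
Molecular formula: C6H12.
Molar mass = 84.162 g/mol.
Mass from H: 12 × 1.008 = 12.096 g/mol.
%H = 12.096 / 84.162 × 100 = 14.37%.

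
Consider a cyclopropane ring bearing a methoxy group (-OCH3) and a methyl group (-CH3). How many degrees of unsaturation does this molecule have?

Atom tally by fragment:
  cyclopropane ring core → C:3 H:6
  (− 2 ring H displaced by substituents)
  + OCH3 → C:1 H:3 O:1
  + CH3 → C:1 H:3
Element totals:
  C: 5
  H: 10
  O: 1
Molecular formula: C5H10O.
DoU = (2C + 2 + N − H − X) / 2 = (2·5 + 2 + 0 − 10 − 0) / 2 = 1.

1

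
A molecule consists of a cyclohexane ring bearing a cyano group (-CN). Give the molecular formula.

C7H11N

Atom tally by fragment:
  cyclohexane ring core → C:6 H:12
  (− 1 ring H displaced by substituents)
  + CN → C:1 N:1
Element totals:
  C: 7
  H: 11
  N: 1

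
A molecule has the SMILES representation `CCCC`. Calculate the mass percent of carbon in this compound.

82.66%

Atom tally by fragment:
  CH3 → C:1 H:3
  CH2 → C:1 H:2
  CH2 → C:1 H:2
  CH3 → C:1 H:3
Element totals:
  C: 4
  H: 10
Molecular formula: C4H10.
Molar mass = 58.124 g/mol.
Mass from C: 4 × 12.011 = 48.044 g/mol.
%C = 48.044 / 58.124 × 100 = 82.66%.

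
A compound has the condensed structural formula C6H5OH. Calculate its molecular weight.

94.11 g/mol

Atom tally by fragment:
  benzene ring core → C:6 H:6
  (− 1 ring H displaced by substituents)
  + OH → O:1 H:1
Element totals:
  C: 6
  H: 6
  O: 1
Molecular formula: C6H6O.
  M = 6(12.011) + 6(1.008) + 15.999
    = 72.066 + 6.048 + 15.999 = 94.113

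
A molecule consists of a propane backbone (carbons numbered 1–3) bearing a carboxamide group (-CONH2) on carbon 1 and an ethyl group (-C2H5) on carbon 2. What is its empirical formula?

Atom tally by fragment:
  H2NOCCH2 → C:2 H:4 O:1 N:1
  CH(C2H5) → C:3 H:6
  CH3 → C:1 H:3
Element totals:
  C: 6
  H: 13
  N: 1
  O: 1
Molecular formula: C6H13NO.
gcd of subscripts (6, 13, 1, 1) = 1, so the empirical formula equals the molecular formula.

C6H13NO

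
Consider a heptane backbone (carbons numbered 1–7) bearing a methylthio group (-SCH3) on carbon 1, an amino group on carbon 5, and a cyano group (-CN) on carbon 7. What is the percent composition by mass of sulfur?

17.21%

Atom tally by fragment:
  CH3SCH2 → C:2 H:5 S:1
  CH2 → C:1 H:2
  CH2 → C:1 H:2
  CH2 → C:1 H:2
  CH(NH2) → C:1 H:3 N:1
  CH2 → C:1 H:2
  CH2CN → C:2 H:2 N:1
Element totals:
  C: 9
  H: 18
  N: 2
  S: 1
Molecular formula: C9H18N2S.
Molar mass = 186.317 g/mol.
Mass from S: 1 × 32.06 = 32.060 g/mol.
%S = 32.060 / 186.317 × 100 = 17.21%.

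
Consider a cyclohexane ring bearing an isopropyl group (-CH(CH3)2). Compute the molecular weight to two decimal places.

126.24 g/mol

Atom tally by fragment:
  cyclohexane ring core → C:6 H:12
  (− 1 ring H displaced by substituents)
  + CH(CH3)2 → C:3 H:7
Element totals:
  C: 9
  H: 18
Molecular formula: C9H18.
  M = 9(12.011) + 18(1.008)
    = 108.099 + 18.144 = 126.243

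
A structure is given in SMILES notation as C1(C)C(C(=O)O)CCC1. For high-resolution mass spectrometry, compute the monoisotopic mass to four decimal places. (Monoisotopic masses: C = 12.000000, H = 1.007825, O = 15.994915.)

128.0837

Atom tally by fragment:
  cyclopentane ring core → C:5 H:10
  (− 2 ring H displaced by substituents)
  + CH3 → C:1 H:3
  + COOH → C:1 H:1 O:2
Element totals:
  C: 7
  H: 12
  O: 2
Molecular formula: C7H12O2.
  M = 7(12.0) + 12(1.007825) + 2(15.994915)
    = 84.000000 + 12.093900 + 31.989830 = 128.083730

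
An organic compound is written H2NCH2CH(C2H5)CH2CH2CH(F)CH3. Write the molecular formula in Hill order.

C8H18FN

Atom tally by fragment:
  H2NCH2 → C:1 H:4 N:1
  CH(C2H5) → C:3 H:6
  CH2 → C:1 H:2
  CH2 → C:1 H:2
  CH(F) → C:1 H:1 F:1
  CH3 → C:1 H:3
Element totals:
  C: 8
  H: 18
  F: 1
  N: 1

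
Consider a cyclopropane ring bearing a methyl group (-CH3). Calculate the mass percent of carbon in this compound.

Atom tally by fragment:
  cyclopropane ring core → C:3 H:6
  (− 1 ring H displaced by substituents)
  + CH3 → C:1 H:3
Element totals:
  C: 4
  H: 8
Molecular formula: C4H8.
Molar mass = 56.108 g/mol.
Mass from C: 4 × 12.011 = 48.044 g/mol.
%C = 48.044 / 56.108 × 100 = 85.63%.

85.63%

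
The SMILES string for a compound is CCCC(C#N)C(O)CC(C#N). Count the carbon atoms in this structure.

Atom tally by fragment:
  CH3 → C:1 H:3
  CH2 → C:1 H:2
  CH2 → C:1 H:2
  CH(CN) → C:2 H:1 N:1
  CH(OH) → C:1 H:2 O:1
  CH2 → C:1 H:2
  CH2CN → C:2 H:2 N:1
Element totals:
  C: 9
  H: 14
  N: 2
  O: 1

9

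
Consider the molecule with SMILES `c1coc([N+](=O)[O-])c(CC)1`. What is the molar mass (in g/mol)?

141.13 g/mol

Atom tally by fragment:
  furan ring core → C:4 H:4 O:1
  (− 2 ring H displaced by substituents)
  + NO2 → N:1 O:2
  + C2H5 → C:2 H:5
Element totals:
  C: 6
  H: 7
  N: 1
  O: 3
Molecular formula: C6H7NO3.
  M = 6(12.011) + 7(1.008) + 14.007 + 3(15.999)
    = 72.066 + 7.056 + 14.007 + 47.997 = 141.126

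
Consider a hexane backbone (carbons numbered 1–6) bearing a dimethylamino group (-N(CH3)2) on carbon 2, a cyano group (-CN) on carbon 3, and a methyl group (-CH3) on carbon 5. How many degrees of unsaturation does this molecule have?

Atom tally by fragment:
  CH3 → C:1 H:3
  CH(N(CH3)2) → C:3 H:7 N:1
  CH(CN) → C:2 H:1 N:1
  CH2 → C:1 H:2
  CH(CH3) → C:2 H:4
  CH3 → C:1 H:3
Element totals:
  C: 10
  H: 20
  N: 2
Molecular formula: C10H20N2.
DoU = (2C + 2 + N − H − X) / 2 = (2·10 + 2 + 2 − 20 − 0) / 2 = 2.

2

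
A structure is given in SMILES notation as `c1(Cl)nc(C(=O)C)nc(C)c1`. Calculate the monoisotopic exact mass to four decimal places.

Atom tally by fragment:
  pyrimidine ring core → C:4 H:4 N:2
  (− 3 ring H displaced by substituents)
  + Cl → Cl:1
  + COCH3 → C:2 H:3 O:1
  + CH3 → C:1 H:3
Element totals:
  C: 7
  H: 7
  Cl: 1
  N: 2
  O: 1
Molecular formula: C7H7ClN2O.
  M = 7(12.0) + 7(1.007825) + 34.968853 + 2(14.003074) + 15.994915
    = 84.000000 + 7.054775 + 34.968853 + 28.006148 + 15.994915 = 170.024691

170.0247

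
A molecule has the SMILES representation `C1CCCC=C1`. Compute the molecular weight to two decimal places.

82.15 g/mol

Atom tally by fragment:
  cyclohexene ring core → C:6 H:10
Element totals:
  C: 6
  H: 10
Molecular formula: C6H10.
  M = 6(12.011) + 10(1.008)
    = 72.066 + 10.080 = 82.146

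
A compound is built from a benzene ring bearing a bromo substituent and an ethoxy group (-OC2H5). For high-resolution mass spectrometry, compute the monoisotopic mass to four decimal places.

199.9837

Atom tally by fragment:
  benzene ring core → C:6 H:6
  (− 2 ring H displaced by substituents)
  + Br → Br:1
  + OC2H5 → C:2 H:5 O:1
Element totals:
  C: 8
  H: 9
  Br: 1
  O: 1
Molecular formula: C8H9BrO.
  M = 8(12.0) + 9(1.007825) + 78.918338 + 15.994915
    = 96.000000 + 9.070425 + 78.918338 + 15.994915 = 199.983678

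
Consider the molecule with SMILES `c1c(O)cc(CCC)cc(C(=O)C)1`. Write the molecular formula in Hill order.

C11H14O2

Atom tally by fragment:
  benzene ring core → C:6 H:6
  (− 3 ring H displaced by substituents)
  + OH → O:1 H:1
  + CH2CH2CH3 → C:3 H:7
  + COCH3 → C:2 H:3 O:1
Element totals:
  C: 11
  H: 14
  O: 2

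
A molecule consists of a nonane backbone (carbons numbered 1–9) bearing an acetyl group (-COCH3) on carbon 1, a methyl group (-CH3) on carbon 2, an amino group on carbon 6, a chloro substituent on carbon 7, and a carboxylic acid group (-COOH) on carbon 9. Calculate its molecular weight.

277.79 g/mol

Atom tally by fragment:
  CH3COCH2 → C:3 H:5 O:1
  CH(CH3) → C:2 H:4
  CH2 → C:1 H:2
  CH2 → C:1 H:2
  CH2 → C:1 H:2
  CH(NH2) → C:1 H:3 N:1
  CH(Cl) → C:1 H:1 Cl:1
  CH2 → C:1 H:2
  CH2COOH → C:2 H:3 O:2
Element totals:
  C: 13
  H: 24
  Cl: 1
  N: 1
  O: 3
Molecular formula: C13H24ClNO3.
  M = 13(12.011) + 24(1.008) + 35.45 + 14.007 + 3(15.999)
    = 156.143 + 24.192 + 35.450 + 14.007 + 47.997 = 277.789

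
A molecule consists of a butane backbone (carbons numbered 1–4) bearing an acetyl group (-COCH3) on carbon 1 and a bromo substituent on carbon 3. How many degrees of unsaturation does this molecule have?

Atom tally by fragment:
  CH3COCH2 → C:3 H:5 O:1
  CH2 → C:1 H:2
  CH(Br) → C:1 H:1 Br:1
  CH3 → C:1 H:3
Element totals:
  C: 6
  H: 11
  Br: 1
  O: 1
Molecular formula: C6H11BrO.
DoU = (2C + 2 + N − H − X) / 2 = (2·6 + 2 + 0 − 11 − 1) / 2 = 1.

1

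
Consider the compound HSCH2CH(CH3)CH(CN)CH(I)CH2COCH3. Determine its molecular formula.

C9H14INOS

Element totals:
  C: 9
  H: 14
  I: 1
  N: 1
  O: 1
  S: 1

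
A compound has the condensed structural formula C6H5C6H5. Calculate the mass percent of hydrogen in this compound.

6.54%

Atom tally by fragment:
  benzene ring core → C:6 H:6
  (− 1 ring H displaced by substituents)
  + C6H5 → C:6 H:5
Element totals:
  C: 12
  H: 10
Molecular formula: C12H10.
Molar mass = 154.212 g/mol.
Mass from H: 10 × 1.008 = 10.080 g/mol.
%H = 10.080 / 154.212 × 100 = 6.54%.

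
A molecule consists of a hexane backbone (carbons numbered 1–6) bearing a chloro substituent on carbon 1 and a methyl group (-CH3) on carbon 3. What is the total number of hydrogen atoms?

15

Atom tally by fragment:
  ClCH2 → C:1 H:2 Cl:1
  CH2 → C:1 H:2
  CH(CH3) → C:2 H:4
  CH2 → C:1 H:2
  CH2 → C:1 H:2
  CH3 → C:1 H:3
Element totals:
  C: 7
  H: 15
  Cl: 1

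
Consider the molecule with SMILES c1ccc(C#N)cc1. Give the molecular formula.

C7H5N

Atom tally by fragment:
  benzene ring core → C:6 H:6
  (− 1 ring H displaced by substituents)
  + CN → C:1 N:1
Element totals:
  C: 7
  H: 5
  N: 1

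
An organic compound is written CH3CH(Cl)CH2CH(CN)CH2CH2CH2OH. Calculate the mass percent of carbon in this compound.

54.70%

Element totals:
  C: 8
  H: 14
  Cl: 1
  N: 1
  O: 1
Molecular formula: C8H14ClNO.
Molar mass = 175.656 g/mol.
Mass from C: 8 × 12.011 = 96.088 g/mol.
%C = 96.088 / 175.656 × 100 = 54.70%.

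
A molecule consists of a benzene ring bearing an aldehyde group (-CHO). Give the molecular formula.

Atom tally by fragment:
  benzene ring core → C:6 H:6
  (− 1 ring H displaced by substituents)
  + CHO → C:1 H:1 O:1
Element totals:
  C: 7
  H: 6
  O: 1

C7H6O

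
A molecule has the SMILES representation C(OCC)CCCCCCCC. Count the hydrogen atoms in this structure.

24

Atom tally by fragment:
  C2H5OCH2 → C:3 H:7 O:1
  CH2 → C:1 H:2
  CH2 → C:1 H:2
  CH2 → C:1 H:2
  CH2 → C:1 H:2
  CH2 → C:1 H:2
  CH2 → C:1 H:2
  CH2 → C:1 H:2
  CH3 → C:1 H:3
Element totals:
  C: 11
  H: 24
  O: 1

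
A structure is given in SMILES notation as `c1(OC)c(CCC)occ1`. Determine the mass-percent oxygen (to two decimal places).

Atom tally by fragment:
  furan ring core → C:4 H:4 O:1
  (− 2 ring H displaced by substituents)
  + OCH3 → C:1 H:3 O:1
  + CH2CH2CH3 → C:3 H:7
Element totals:
  C: 8
  H: 12
  O: 2
Molecular formula: C8H12O2.
Molar mass = 140.182 g/mol.
Mass from O: 2 × 15.999 = 31.998 g/mol.
%O = 31.998 / 140.182 × 100 = 22.83%.

22.83%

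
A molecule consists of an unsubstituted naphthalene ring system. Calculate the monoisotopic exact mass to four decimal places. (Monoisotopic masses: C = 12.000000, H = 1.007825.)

Atom tally by fragment:
  naphthalene ring system core → C:10 H:8
Element totals:
  C: 10
  H: 8
Molecular formula: C10H8.
  M = 10(12.0) + 8(1.007825)
    = 120.000000 + 8.062600 = 128.062600

128.0626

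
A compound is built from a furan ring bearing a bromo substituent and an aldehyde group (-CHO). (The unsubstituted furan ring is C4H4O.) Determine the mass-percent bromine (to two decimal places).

45.66%

Atom tally by fragment:
  furan ring core → C:4 H:4 O:1
  (− 2 ring H displaced by substituents)
  + Br → Br:1
  + CHO → C:1 H:1 O:1
Element totals:
  C: 5
  H: 3
  Br: 1
  O: 2
Molecular formula: C5H3BrO2.
Molar mass = 174.981 g/mol.
Mass from Br: 1 × 79.904 = 79.904 g/mol.
%Br = 79.904 / 174.981 × 100 = 45.66%.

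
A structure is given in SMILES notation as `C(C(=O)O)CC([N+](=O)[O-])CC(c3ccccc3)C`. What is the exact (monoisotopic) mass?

251.1158

Atom tally by fragment:
  HOOCCH2 → C:2 H:3 O:2
  CH2 → C:1 H:2
  CH(NO2) → C:1 H:1 N:1 O:2
  CH2 → C:1 H:2
  CH(C6H5) → C:7 H:6
  CH3 → C:1 H:3
Element totals:
  C: 13
  H: 17
  N: 1
  O: 4
Molecular formula: C13H17NO4.
  M = 13(12.0) + 17(1.007825) + 14.003074 + 4(15.994915)
    = 156.000000 + 17.133025 + 14.003074 + 63.979660 = 251.115759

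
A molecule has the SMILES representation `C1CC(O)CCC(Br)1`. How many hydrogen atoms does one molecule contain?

Atom tally by fragment:
  cyclohexane ring core → C:6 H:12
  (− 2 ring H displaced by substituents)
  + OH → O:1 H:1
  + Br → Br:1
Element totals:
  C: 6
  H: 11
  Br: 1
  O: 1

11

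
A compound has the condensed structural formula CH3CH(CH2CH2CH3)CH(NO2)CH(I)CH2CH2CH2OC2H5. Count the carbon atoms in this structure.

Element totals:
  C: 12
  H: 24
  I: 1
  N: 1
  O: 3

12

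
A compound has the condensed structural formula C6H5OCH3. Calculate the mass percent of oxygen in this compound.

14.79%

Atom tally by fragment:
  benzene ring core → C:6 H:6
  (− 1 ring H displaced by substituents)
  + OCH3 → C:1 H:3 O:1
Element totals:
  C: 7
  H: 8
  O: 1
Molecular formula: C7H8O.
Molar mass = 108.140 g/mol.
Mass from O: 1 × 15.999 = 15.999 g/mol.
%O = 15.999 / 108.140 × 100 = 14.79%.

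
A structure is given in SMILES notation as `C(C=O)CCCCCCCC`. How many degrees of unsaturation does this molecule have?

Atom tally by fragment:
  OHCCH2 → C:2 H:3 O:1
  CH2 → C:1 H:2
  CH2 → C:1 H:2
  CH2 → C:1 H:2
  CH2 → C:1 H:2
  CH2 → C:1 H:2
  CH2 → C:1 H:2
  CH2 → C:1 H:2
  CH3 → C:1 H:3
Element totals:
  C: 10
  H: 20
  O: 1
Molecular formula: C10H20O.
DoU = (2C + 2 + N − H − X) / 2 = (2·10 + 2 + 0 − 20 − 0) / 2 = 1.

1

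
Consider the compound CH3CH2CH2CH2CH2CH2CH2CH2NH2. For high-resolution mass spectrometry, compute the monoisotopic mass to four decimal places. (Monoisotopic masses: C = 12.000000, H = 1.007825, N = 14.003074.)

Atom tally by fragment:
  CH3 → C:1 H:3
  CH2 → C:1 H:2
  CH2 → C:1 H:2
  CH2 → C:1 H:2
  CH2 → C:1 H:2
  CH2 → C:1 H:2
  CH2 → C:1 H:2
  CH2NH2 → C:1 H:4 N:1
Element totals:
  C: 8
  H: 19
  N: 1
Molecular formula: C8H19N.
  M = 8(12.0) + 19(1.007825) + 14.003074
    = 96.000000 + 19.148675 + 14.003074 = 129.151749

129.1517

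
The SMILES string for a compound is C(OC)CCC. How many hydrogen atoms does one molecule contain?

Atom tally by fragment:
  CH3OCH2 → C:2 H:5 O:1
  CH2 → C:1 H:2
  CH2 → C:1 H:2
  CH3 → C:1 H:3
Element totals:
  C: 5
  H: 12
  O: 1

12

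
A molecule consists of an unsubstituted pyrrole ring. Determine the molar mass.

Atom tally by fragment:
  pyrrole ring core → C:4 H:5 N:1
Element totals:
  C: 4
  H: 5
  N: 1
Molecular formula: C4H5N.
  M = 4(12.011) + 5(1.008) + 14.007
    = 48.044 + 5.040 + 14.007 = 67.091

67.09 g/mol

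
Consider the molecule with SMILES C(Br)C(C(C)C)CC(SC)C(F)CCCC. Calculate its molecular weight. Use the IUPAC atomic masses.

Atom tally by fragment:
  BrCH2 → C:1 H:2 Br:1
  CH(CH(CH3)2) → C:4 H:8
  CH2 → C:1 H:2
  CH(SCH3) → C:2 H:4 S:1
  CH(F) → C:1 H:1 F:1
  CH2 → C:1 H:2
  CH2 → C:1 H:2
  CH2 → C:1 H:2
  CH3 → C:1 H:3
Element totals:
  C: 13
  H: 26
  Br: 1
  F: 1
  S: 1
Molecular formula: C13H26BrFS.
  M = 13(12.011) + 26(1.008) + 79.904 + 18.998 + 32.06
    = 156.143 + 26.208 + 79.904 + 18.998 + 32.060 = 313.313

313.31 g/mol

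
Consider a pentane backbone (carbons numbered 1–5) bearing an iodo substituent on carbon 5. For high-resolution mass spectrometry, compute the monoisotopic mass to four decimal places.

Atom tally by fragment:
  CH3 → C:1 H:3
  CH2 → C:1 H:2
  CH2 → C:1 H:2
  CH2 → C:1 H:2
  CH2I → C:1 H:2 I:1
Element totals:
  C: 5
  H: 11
  I: 1
Molecular formula: C5H11I.
  M = 5(12.0) + 11(1.007825) + 126.904472
    = 60.000000 + 11.086075 + 126.904472 = 197.990547

197.9905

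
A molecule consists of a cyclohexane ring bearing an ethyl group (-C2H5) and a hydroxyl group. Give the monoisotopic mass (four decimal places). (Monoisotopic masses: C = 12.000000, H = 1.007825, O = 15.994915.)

Atom tally by fragment:
  cyclohexane ring core → C:6 H:12
  (− 2 ring H displaced by substituents)
  + C2H5 → C:2 H:5
  + OH → O:1 H:1
Element totals:
  C: 8
  H: 16
  O: 1
Molecular formula: C8H16O.
  M = 8(12.0) + 16(1.007825) + 15.994915
    = 96.000000 + 16.125200 + 15.994915 = 128.120115

128.1201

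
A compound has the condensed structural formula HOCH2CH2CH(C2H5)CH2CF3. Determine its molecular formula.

Atom tally by fragment:
  HOCH2 → C:1 H:3 O:1
  CH2 → C:1 H:2
  CH(C2H5) → C:3 H:6
  CH2CF3 → C:2 H:2 F:3
Element totals:
  C: 7
  H: 13
  F: 3
  O: 1

C7H13F3O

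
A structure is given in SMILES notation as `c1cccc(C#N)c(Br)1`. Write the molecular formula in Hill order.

Atom tally by fragment:
  benzene ring core → C:6 H:6
  (− 2 ring H displaced by substituents)
  + CN → C:1 N:1
  + Br → Br:1
Element totals:
  C: 7
  H: 4
  Br: 1
  N: 1

C7H4BrN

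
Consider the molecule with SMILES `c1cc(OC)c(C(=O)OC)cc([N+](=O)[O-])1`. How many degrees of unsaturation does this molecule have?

6

Atom tally by fragment:
  benzene ring core → C:6 H:6
  (− 3 ring H displaced by substituents)
  + OCH3 → C:1 H:3 O:1
  + COOCH3 → C:2 H:3 O:2
  + NO2 → N:1 O:2
Element totals:
  C: 9
  H: 9
  N: 1
  O: 5
Molecular formula: C9H9NO5.
DoU = (2C + 2 + N − H − X) / 2 = (2·9 + 2 + 1 − 9 − 0) / 2 = 6.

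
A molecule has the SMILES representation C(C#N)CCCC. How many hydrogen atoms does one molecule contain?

11

Atom tally by fragment:
  NCCH2 → C:2 H:2 N:1
  CH2 → C:1 H:2
  CH2 → C:1 H:2
  CH2 → C:1 H:2
  CH3 → C:1 H:3
Element totals:
  C: 6
  H: 11
  N: 1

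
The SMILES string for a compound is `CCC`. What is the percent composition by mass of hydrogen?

18.29%

Atom tally by fragment:
  CH3 → C:1 H:3
  CH2 → C:1 H:2
  CH3 → C:1 H:3
Element totals:
  C: 3
  H: 8
Molecular formula: C3H8.
Molar mass = 44.097 g/mol.
Mass from H: 8 × 1.008 = 8.064 g/mol.
%H = 8.064 / 44.097 × 100 = 18.29%.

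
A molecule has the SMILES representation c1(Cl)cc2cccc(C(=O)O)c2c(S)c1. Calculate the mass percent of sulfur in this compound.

13.43%

Atom tally by fragment:
  naphthalene ring system core → C:10 H:8
  (− 3 ring H displaced by substituents)
  + Cl → Cl:1
  + COOH → C:1 H:1 O:2
  + SH → S:1 H:1
Element totals:
  C: 11
  H: 7
  Cl: 1
  O: 2
  S: 1
Molecular formula: C11H7ClO2S.
Molar mass = 238.685 g/mol.
Mass from S: 1 × 32.06 = 32.060 g/mol.
%S = 32.060 / 238.685 × 100 = 13.43%.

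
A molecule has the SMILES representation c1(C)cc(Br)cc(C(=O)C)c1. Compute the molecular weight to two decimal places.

213.07 g/mol

Atom tally by fragment:
  benzene ring core → C:6 H:6
  (− 3 ring H displaced by substituents)
  + CH3 → C:1 H:3
  + Br → Br:1
  + COCH3 → C:2 H:3 O:1
Element totals:
  C: 9
  H: 9
  Br: 1
  O: 1
Molecular formula: C9H9BrO.
  M = 9(12.011) + 9(1.008) + 79.904 + 15.999
    = 108.099 + 9.072 + 79.904 + 15.999 = 213.074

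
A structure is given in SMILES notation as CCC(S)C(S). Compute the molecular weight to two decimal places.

Atom tally by fragment:
  CH3 → C:1 H:3
  CH2 → C:1 H:2
  CH(SH) → C:1 H:2 S:1
  CH2SH → C:1 H:3 S:1
Element totals:
  C: 4
  H: 10
  S: 2
Molecular formula: C4H10S2.
  M = 4(12.011) + 10(1.008) + 2(32.06)
    = 48.044 + 10.080 + 64.120 = 122.244

122.24 g/mol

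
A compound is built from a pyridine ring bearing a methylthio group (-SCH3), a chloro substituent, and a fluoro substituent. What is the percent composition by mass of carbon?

40.57%

Atom tally by fragment:
  pyridine ring core → C:5 H:5 N:1
  (− 3 ring H displaced by substituents)
  + SCH3 → C:1 H:3 S:1
  + Cl → Cl:1
  + F → F:1
Element totals:
  C: 6
  H: 5
  Cl: 1
  F: 1
  N: 1
  S: 1
Molecular formula: C6H5ClFNS.
Molar mass = 177.621 g/mol.
Mass from C: 6 × 12.011 = 72.066 g/mol.
%C = 72.066 / 177.621 × 100 = 40.57%.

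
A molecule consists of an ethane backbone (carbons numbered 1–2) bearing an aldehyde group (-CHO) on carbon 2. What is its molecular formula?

Atom tally by fragment:
  CH3 → C:1 H:3
  CH2CHO → C:2 H:3 O:1
Element totals:
  C: 3
  H: 6
  O: 1

C3H6O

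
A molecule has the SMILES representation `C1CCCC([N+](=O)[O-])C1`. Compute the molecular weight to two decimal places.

Atom tally by fragment:
  cyclohexane ring core → C:6 H:12
  (− 1 ring H displaced by substituents)
  + NO2 → N:1 O:2
Element totals:
  C: 6
  H: 11
  N: 1
  O: 2
Molecular formula: C6H11NO2.
  M = 6(12.011) + 11(1.008) + 14.007 + 2(15.999)
    = 72.066 + 11.088 + 14.007 + 31.998 = 129.159

129.16 g/mol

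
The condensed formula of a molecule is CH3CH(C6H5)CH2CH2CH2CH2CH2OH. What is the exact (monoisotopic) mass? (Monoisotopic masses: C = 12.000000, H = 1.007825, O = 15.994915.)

Atom tally by fragment:
  CH3 → C:1 H:3
  CH(C6H5) → C:7 H:6
  CH2 → C:1 H:2
  CH2 → C:1 H:2
  CH2 → C:1 H:2
  CH2 → C:1 H:2
  CH2OH → C:1 H:3 O:1
Element totals:
  C: 13
  H: 20
  O: 1
Molecular formula: C13H20O.
  M = 13(12.0) + 20(1.007825) + 15.994915
    = 156.000000 + 20.156500 + 15.994915 = 192.151415

192.1514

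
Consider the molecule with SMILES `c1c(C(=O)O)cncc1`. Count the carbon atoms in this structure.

Atom tally by fragment:
  pyridine ring core → C:5 H:5 N:1
  (− 1 ring H displaced by substituents)
  + COOH → C:1 H:1 O:2
Element totals:
  C: 6
  H: 5
  N: 1
  O: 2

6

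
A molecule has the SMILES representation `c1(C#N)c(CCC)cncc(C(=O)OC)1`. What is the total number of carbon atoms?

11

Atom tally by fragment:
  pyridine ring core → C:5 H:5 N:1
  (− 3 ring H displaced by substituents)
  + CN → C:1 N:1
  + CH2CH2CH3 → C:3 H:7
  + COOCH3 → C:2 H:3 O:2
Element totals:
  C: 11
  H: 12
  N: 2
  O: 2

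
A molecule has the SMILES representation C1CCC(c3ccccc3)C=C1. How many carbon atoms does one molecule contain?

Atom tally by fragment:
  cyclohexene ring core → C:6 H:10
  (− 1 ring H displaced by substituents)
  + C6H5 → C:6 H:5
Element totals:
  C: 12
  H: 14

12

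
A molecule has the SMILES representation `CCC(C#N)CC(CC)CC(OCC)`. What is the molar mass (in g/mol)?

197.32 g/mol

Atom tally by fragment:
  CH3 → C:1 H:3
  CH2 → C:1 H:2
  CH(CN) → C:2 H:1 N:1
  CH2 → C:1 H:2
  CH(C2H5) → C:3 H:6
  CH2 → C:1 H:2
  CH2OC2H5 → C:3 H:7 O:1
Element totals:
  C: 12
  H: 23
  N: 1
  O: 1
Molecular formula: C12H23NO.
  M = 12(12.011) + 23(1.008) + 14.007 + 15.999
    = 144.132 + 23.184 + 14.007 + 15.999 = 197.322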